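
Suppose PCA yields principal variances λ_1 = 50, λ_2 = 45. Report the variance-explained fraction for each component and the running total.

Step 1 — total variance = trace(Sigma) = Σ λ_i = 50 + 45 = 95.

Step 2 — fraction explained by component i = λ_i / Σ λ:
  PC1: 50/95 = 0.5263
  PC2: 45/95 = 0.4737

Step 3 — cumulative fraction after k components = (λ_1 + ... + λ_k) / Σ λ:
  k = 1: 50/95 = 0.5263
  k = 2: (50 + 45)/95 = 95/95 = 1

Summary (fraction, with percent):

explained: PC1 0.5263 (52.63%), PC2 0.4737 (47.37%);  cumulative: 0.5263, 1


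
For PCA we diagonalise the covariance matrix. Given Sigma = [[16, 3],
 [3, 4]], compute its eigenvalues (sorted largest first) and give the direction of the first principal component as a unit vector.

Step 1 — characteristic polynomial of 2×2 Sigma:
  det(Sigma - λI) = λ² - trace · λ + det = 0.
  trace = 16 + 4 = 20, det = 16·4 - (3)² = 55.
Step 2 — discriminant:
  Δ = trace² - 4·det = 400 - 220 = 180.
Step 3 — eigenvalues:
  λ = (trace ± √Δ)/2 = (20 ± 13.4164)/2,
  λ_1 = 16.7082,  λ_2 = 3.2918.

Step 4 — unit eigenvector for λ_1: solve (Sigma - λ_1 I)v = 0. First row:
  (16 - 16.7082)·v_x + (3)·v_y = 0, i.e. (-0.7082)·v_x + (3)·v_y = 0,
  so v ∝ (b, λ_1 - a) = (3, 0.7082) = u.
  ||u|| = √((3)² + (0.7082)²) = √(9.5016) ≈ 3.0825,
  v_1 = u/||u|| ≈ (0.9732, 0.2298) (||v_1|| = 1).

λ_1 = 16.7082,  λ_2 = 3.2918;  v_1 ≈ (0.9732, 0.2298)


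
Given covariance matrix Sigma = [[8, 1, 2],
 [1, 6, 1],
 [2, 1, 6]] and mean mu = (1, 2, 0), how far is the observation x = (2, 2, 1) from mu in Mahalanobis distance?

Step 1 — centre the observation: (x - mu) = (1, 0, 1).

Step 2 — invert Sigma (cofactor / det for 3×3, or solve directly):
  Sigma^{-1} = [[0.1378, -0.0157, -0.0433],
 [-0.0157, 0.1732, -0.0236],
 [-0.0433, -0.0236, 0.185]].

Step 3 — form the quadratic (x - mu)^T · Sigma^{-1} · (x - mu):
  Sigma^{-1} · (x - mu) = (0.0945, -0.0394, 0.1417).
  (x - mu)^T · [Sigma^{-1} · (x - mu)] = (1)·(0.0945) + (0)·(-0.0394) + (1)·(0.1417) = 0.2362.

Step 4 — take square root: d = √(0.2362) ≈ 0.486.

d(x, mu) = √(0.2362) ≈ 0.486


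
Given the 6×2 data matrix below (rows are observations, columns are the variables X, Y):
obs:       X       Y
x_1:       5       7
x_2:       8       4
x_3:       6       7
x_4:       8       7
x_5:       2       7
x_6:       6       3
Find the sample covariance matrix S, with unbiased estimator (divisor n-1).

Step 1 — column means:
  mean(X) = (5 + 8 + 6 + 8 + 2 + 6) / 6 = 35/6 = 5.8333
  mean(Y) = (7 + 4 + 7 + 7 + 7 + 3) / 6 = 35/6 = 5.8333

Step 2 — sample covariance S[i,j] = (1/(n-1)) · Σ_k (x_{k,i} - mean_i) · (x_{k,j} - mean_j), with n-1 = 5.
  S[X,X] = ((-0.8333)·(-0.8333) + (2.1667)·(2.1667) + (0.1667)·(0.1667) + (2.1667)·(2.1667) + (-3.8333)·(-3.8333) + (0.1667)·(0.1667)) / 5 = 24.8333/5 = 4.9667
  S[X,Y] = ((-0.8333)·(1.1667) + (2.1667)·(-1.8333) + (0.1667)·(1.1667) + (2.1667)·(1.1667) + (-3.8333)·(1.1667) + (0.1667)·(-2.8333)) / 5 = -7.1667/5 = -1.4333
  S[Y,Y] = ((1.1667)·(1.1667) + (-1.8333)·(-1.8333) + (1.1667)·(1.1667) + (1.1667)·(1.1667) + (1.1667)·(1.1667) + (-2.8333)·(-2.8333)) / 5 = 16.8333/5 = 3.3667

S is symmetric (S[j,i] = S[i,j]). Assembling:

S = [[4.9667, -1.4333],
 [-1.4333, 3.3667]]


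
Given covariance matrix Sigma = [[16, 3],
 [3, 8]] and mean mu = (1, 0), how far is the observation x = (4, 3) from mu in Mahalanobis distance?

Step 1 — centre the observation: (x - mu) = (3, 3).

Step 2 — invert Sigma. det(Sigma) = 16·8 - (3)² = 119.
  Sigma^{-1} = (1/det) · [[d, -b], [-b, a]] = [[0.0672, -0.0252],
 [-0.0252, 0.1345]].

Step 3 — form the quadratic (x - mu)^T · Sigma^{-1} · (x - mu):
  Sigma^{-1} · (x - mu) = (0.1261, 0.3277).
  (x - mu)^T · [Sigma^{-1} · (x - mu)] = (3)·(0.1261) + (3)·(0.3277) = 1.3613.

Step 4 — take square root: d = √(1.3613) ≈ 1.1668.

d(x, mu) = √(1.3613) ≈ 1.1668


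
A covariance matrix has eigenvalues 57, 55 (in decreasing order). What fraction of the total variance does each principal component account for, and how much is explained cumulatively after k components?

Step 1 — total variance = trace(Sigma) = Σ λ_i = 57 + 55 = 112.

Step 2 — fraction explained by component i = λ_i / Σ λ:
  PC1: 57/112 = 0.5089
  PC2: 55/112 = 0.4911

Step 3 — cumulative fraction after k components = (λ_1 + ... + λ_k) / Σ λ:
  k = 1: 57/112 = 0.5089
  k = 2: (57 + 55)/112 = 112/112 = 1

Summary (fraction, with percent):

explained: PC1 0.5089 (50.89%), PC2 0.4911 (49.11%);  cumulative: 0.5089, 1


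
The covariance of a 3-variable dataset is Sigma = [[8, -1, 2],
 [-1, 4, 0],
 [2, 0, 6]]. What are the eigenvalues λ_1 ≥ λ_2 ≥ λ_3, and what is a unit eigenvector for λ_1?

Step 1 — characteristic polynomial p(λ) = det(λI - Sigma) = λ³ - tr·λ² + c_1·λ - det, where tr = trace, c_1 = sum of the principal 2×2 minors, det = det(Sigma):
  tr = 8 + 4 + 6 = 18,
  c_1 = (8·4 - (-1)²) + (8·6 - (2)²) + (4·6 - (0)²) = 31 + 44 + 24 = 99,
  det = 8·(4·6 - (0)²) - (-1)·((-1)·6 - (0)·(2)) + (2)·((-1)·(0) - 4·(2)) = 8·(24) - (-1)·(-6) + (2)·(-8) = 170.
  So p(λ) = λ³ - 18λ² + 99λ - 170.
Step 2 — look for an integer root (rational root theorem: any rational root is an integer divisor of 170). Testing λ = 5:
  p(5) = 125 - 450 + 495 - 170 = 0  ✓
  Dividing out (λ - 5): p(λ) = (λ - 5)(λ² - 13λ + 34).
Step 3 — remaining eigenvalues from the quadratic λ² - 13λ + 34 = 0:
  Δ = 13² - 4·34 = 169 - 136 = 33,  λ = (13 ± √33)/2 = (13 ± 5.7446)/2 ≈ 9.3723 or 3.6277.
  Sorted: λ_1 = 9.3723,  λ_2 = 5,  λ_3 = 3.6277  (check: sum = 18 = tr ✓).

Step 4 — unit eigenvector for λ_1 ≈ 9.3723: v spans the null space of (Sigma - λ_1 I), whose rows are
  r_1 = (-1.3723, -1, 2),  r_2 = (-1, -5.3723, 0),  r_3 = (2, 0, -3.3723).
  v is orthogonal to every row, so take v ∝ r_1 × r_2 = ((-1)·(0) - (2)·(-5.3723), (2)·(-1) - (-1.3723)·(0), (-1.3723)·(-5.3723) - (-1)·(-1)) ≈ (10.7446, -2, 6.3723).
  Let u = (10.7446, -2, 6.3723).
  ||u|| = √((10.7446)² + (-2)² + (6.3723)²) = √(160.0516) ≈ 12.6511,  v_1 = u/||u|| ≈ (0.8493, -0.1581, 0.5037) (||v_1|| = 1).

λ_1 = 9.3723,  λ_2 = 5,  λ_3 = 3.6277;  v_1 ≈ (0.8493, -0.1581, 0.5037)


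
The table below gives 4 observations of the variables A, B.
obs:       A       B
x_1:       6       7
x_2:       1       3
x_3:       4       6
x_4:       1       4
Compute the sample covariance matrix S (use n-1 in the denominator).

Step 1 — column means:
  mean(A) = (6 + 1 + 4 + 1) / 4 = 12/4 = 3
  mean(B) = (7 + 3 + 6 + 4) / 4 = 20/4 = 5

Step 2 — sample covariance S[i,j] = (1/(n-1)) · Σ_k (x_{k,i} - mean_i) · (x_{k,j} - mean_j), with n-1 = 3.
  S[A,A] = ((3)·(3) + (-2)·(-2) + (1)·(1) + (-2)·(-2)) / 3 = 18/3 = 6
  S[A,B] = ((3)·(2) + (-2)·(-2) + (1)·(1) + (-2)·(-1)) / 3 = 13/3 = 4.3333
  S[B,B] = ((2)·(2) + (-2)·(-2) + (1)·(1) + (-1)·(-1)) / 3 = 10/3 = 3.3333

S is symmetric (S[j,i] = S[i,j]). Assembling:

S = [[6, 4.3333],
 [4.3333, 3.3333]]


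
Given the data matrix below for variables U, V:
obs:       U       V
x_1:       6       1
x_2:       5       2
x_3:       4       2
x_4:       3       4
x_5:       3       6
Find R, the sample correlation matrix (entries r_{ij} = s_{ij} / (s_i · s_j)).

Step 1 — column means:
  mean(U) = (6 + 5 + 4 + 3 + 3) / 5 = 21/5 = 4.2
  mean(V) = (1 + 2 + 2 + 4 + 6) / 5 = 15/5 = 3

Step 2 — sample variances and covariances s[i,j] = (1/(n-1)) · Σ_k (x_{k,i} - mean_i) · (x_{k,j} - mean_j), with n-1 = 4:
  s[U,U] = ((1.8)·(1.8) + (0.8)·(0.8) + (-0.2)·(-0.2) + (-1.2)·(-1.2) + (-1.2)·(-1.2)) / 4 = 6.8/4 = 1.7
  s[U,V] = ((1.8)·(-2) + (0.8)·(-1) + (-0.2)·(-1) + (-1.2)·(1) + (-1.2)·(3)) / 4 = -9/4 = -2.25
  s[V,V] = ((-2)·(-2) + (-1)·(-1) + (-1)·(-1) + (1)·(1) + (3)·(3)) / 4 = 16/4 = 4
  Sample standard deviations s_i = √(s[i,i]):
  s(U) = √(1.7) = 1.3038
  s(V) = √(4) = 2

Step 3 — r_{ij} = s_{ij} / (s_i · s_j):
  r[U,U] = 1 (diagonal).
  r[U,V] = -2.25 / (1.3038 · 2) = -2.25 / 2.6077 = -0.8628
  r[V,V] = 1 (diagonal).

R is symmetric with unit diagonal. Assembling:

R = [[1, -0.8628],
 [-0.8628, 1]]


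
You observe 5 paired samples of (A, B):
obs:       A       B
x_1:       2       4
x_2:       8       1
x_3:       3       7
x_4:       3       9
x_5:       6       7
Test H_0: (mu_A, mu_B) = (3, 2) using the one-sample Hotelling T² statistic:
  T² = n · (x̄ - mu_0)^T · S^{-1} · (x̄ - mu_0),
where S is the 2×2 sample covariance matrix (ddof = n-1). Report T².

Step 1 — sample mean vector:
  mean(A) = (2 + 8 + 3 + 3 + 6) / 5 = 22/5 = 4.4
  mean(B) = (4 + 1 + 7 + 9 + 7) / 5 = 28/5 = 5.6
  x̄ = (4.4, 5.6),  deviation x̄ - mu_0 = (4.4, 5.6) - (3, 2) = (1.4, 3.6).

Step 2 — sample covariance matrix, S[i,j] = (1/(n-1)) · Σ_k (x_{k,i} - mean_i) · (x_{k,j} - mean_j), divisor n-1 = 4:
  S[A,A] = ((-2.4)·(-2.4) + (3.6)·(3.6) + (-1.4)·(-1.4) + (-1.4)·(-1.4) + (1.6)·(1.6)) / 4 = 25.2/4 = 6.3
  S[A,B] = ((-2.4)·(-1.6) + (3.6)·(-4.6) + (-1.4)·(1.4) + (-1.4)·(3.4) + (1.6)·(1.4)) / 4 = -17.2/4 = -4.3
  S[B,B] = ((-1.6)·(-1.6) + (-4.6)·(-4.6) + (1.4)·(1.4) + (3.4)·(3.4) + (1.4)·(1.4)) / 4 = 39.2/4 = 9.8
  S = [[6.3, -4.3],
 [-4.3, 9.8]].

Step 3 — invert S. det(S) = 6.3·9.8 - (-4.3)² = 43.25.
  S^{-1} = (1/det) · [[d, -b], [-b, a]] = [[0.2266, 0.0994],
 [0.0994, 0.1457]].

Step 4 — quadratic form (x̄ - mu_0)^T · S^{-1} · (x̄ - mu_0):
  S^{-1} · (x̄ - mu_0) = (0.6751, 0.6636),
  (x̄ - mu_0)^T · [...] = (1.4)·(0.6751) + (3.6)·(0.6636) = 3.3341.

Step 5 — scale by n: T² = 5 · 3.3341 = 16.6705.

T² ≈ 16.6705


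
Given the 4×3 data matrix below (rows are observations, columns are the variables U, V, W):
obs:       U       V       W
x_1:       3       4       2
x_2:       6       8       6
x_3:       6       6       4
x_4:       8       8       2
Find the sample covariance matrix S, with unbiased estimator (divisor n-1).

Step 1 — column means:
  mean(U) = (3 + 6 + 6 + 8) / 4 = 23/4 = 5.75
  mean(V) = (4 + 8 + 6 + 8) / 4 = 26/4 = 6.5
  mean(W) = (2 + 6 + 4 + 2) / 4 = 14/4 = 3.5

Step 2 — sample covariance S[i,j] = (1/(n-1)) · Σ_k (x_{k,i} - mean_i) · (x_{k,j} - mean_j), with n-1 = 3.
  S[U,U] = ((-2.75)·(-2.75) + (0.25)·(0.25) + (0.25)·(0.25) + (2.25)·(2.25)) / 3 = 12.75/3 = 4.25
  S[U,V] = ((-2.75)·(-2.5) + (0.25)·(1.5) + (0.25)·(-0.5) + (2.25)·(1.5)) / 3 = 10.5/3 = 3.5
  S[U,W] = ((-2.75)·(-1.5) + (0.25)·(2.5) + (0.25)·(0.5) + (2.25)·(-1.5)) / 3 = 1.5/3 = 0.5
  S[V,V] = ((-2.5)·(-2.5) + (1.5)·(1.5) + (-0.5)·(-0.5) + (1.5)·(1.5)) / 3 = 11/3 = 3.6667
  S[V,W] = ((-2.5)·(-1.5) + (1.5)·(2.5) + (-0.5)·(0.5) + (1.5)·(-1.5)) / 3 = 5/3 = 1.6667
  S[W,W] = ((-1.5)·(-1.5) + (2.5)·(2.5) + (0.5)·(0.5) + (-1.5)·(-1.5)) / 3 = 11/3 = 3.6667

S is symmetric (S[j,i] = S[i,j]). Assembling:

S = [[4.25, 3.5, 0.5],
 [3.5, 3.6667, 1.6667],
 [0.5, 1.6667, 3.6667]]


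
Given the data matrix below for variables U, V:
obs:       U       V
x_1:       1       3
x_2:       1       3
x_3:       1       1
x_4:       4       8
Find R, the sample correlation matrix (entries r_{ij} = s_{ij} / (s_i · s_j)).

Step 1 — column means:
  mean(U) = (1 + 1 + 1 + 4) / 4 = 7/4 = 1.75
  mean(V) = (3 + 3 + 1 + 8) / 4 = 15/4 = 3.75

Step 2 — sample variances and covariances s[i,j] = (1/(n-1)) · Σ_k (x_{k,i} - mean_i) · (x_{k,j} - mean_j), with n-1 = 3:
  s[U,U] = ((-0.75)·(-0.75) + (-0.75)·(-0.75) + (-0.75)·(-0.75) + (2.25)·(2.25)) / 3 = 6.75/3 = 2.25
  s[U,V] = ((-0.75)·(-0.75) + (-0.75)·(-0.75) + (-0.75)·(-2.75) + (2.25)·(4.25)) / 3 = 12.75/3 = 4.25
  s[V,V] = ((-0.75)·(-0.75) + (-0.75)·(-0.75) + (-2.75)·(-2.75) + (4.25)·(4.25)) / 3 = 26.75/3 = 8.9167
  Sample standard deviations s_i = √(s[i,i]):
  s(U) = √(2.25) = 1.5
  s(V) = √(8.9167) = 2.9861

Step 3 — r_{ij} = s_{ij} / (s_i · s_j):
  r[U,U] = 1 (diagonal).
  r[U,V] = 4.25 / (1.5 · 2.9861) = 4.25 / 4.4791 = 0.9488
  r[V,V] = 1 (diagonal).

R is symmetric with unit diagonal. Assembling:

R = [[1, 0.9488],
 [0.9488, 1]]


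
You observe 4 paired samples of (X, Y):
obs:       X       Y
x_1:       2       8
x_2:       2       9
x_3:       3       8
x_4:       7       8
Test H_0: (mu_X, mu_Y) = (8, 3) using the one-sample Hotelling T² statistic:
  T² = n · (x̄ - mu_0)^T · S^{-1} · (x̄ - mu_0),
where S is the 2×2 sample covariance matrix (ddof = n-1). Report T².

Step 1 — sample mean vector:
  mean(X) = (2 + 2 + 3 + 7) / 4 = 14/4 = 3.5
  mean(Y) = (8 + 9 + 8 + 8) / 4 = 33/4 = 8.25
  x̄ = (3.5, 8.25),  deviation x̄ - mu_0 = (3.5, 8.25) - (8, 3) = (-4.5, 5.25).

Step 2 — sample covariance matrix, S[i,j] = (1/(n-1)) · Σ_k (x_{k,i} - mean_i) · (x_{k,j} - mean_j), divisor n-1 = 3:
  S[X,X] = ((-1.5)·(-1.5) + (-1.5)·(-1.5) + (-0.5)·(-0.5) + (3.5)·(3.5)) / 3 = 17/3 = 5.6667
  S[X,Y] = ((-1.5)·(-0.25) + (-1.5)·(0.75) + (-0.5)·(-0.25) + (3.5)·(-0.25)) / 3 = -1.5/3 = -0.5
  S[Y,Y] = ((-0.25)·(-0.25) + (0.75)·(0.75) + (-0.25)·(-0.25) + (-0.25)·(-0.25)) / 3 = 0.75/3 = 0.25
  S = [[5.6667, -0.5],
 [-0.5, 0.25]].

Step 3 — invert S. det(S) = 5.6667·0.25 - (-0.5)² = 1.1667.
  S^{-1} = (1/det) · [[d, -b], [-b, a]] = [[0.2143, 0.4286],
 [0.4286, 4.8571]].

Step 4 — quadratic form (x̄ - mu_0)^T · S^{-1} · (x̄ - mu_0):
  S^{-1} · (x̄ - mu_0) = (1.2857, 23.5714),
  (x̄ - mu_0)^T · [...] = (-4.5)·(1.2857) + (5.25)·(23.5714) = 117.9643.

Step 5 — scale by n: T² = 4 · 117.9643 = 471.8571.

T² ≈ 471.8571


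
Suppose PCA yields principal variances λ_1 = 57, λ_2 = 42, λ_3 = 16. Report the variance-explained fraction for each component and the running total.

Step 1 — total variance = trace(Sigma) = Σ λ_i = 57 + 42 + 16 = 115.

Step 2 — fraction explained by component i = λ_i / Σ λ:
  PC1: 57/115 = 0.4957
  PC2: 42/115 = 0.3652
  PC3: 16/115 = 0.1391

Step 3 — cumulative fraction after k components = (λ_1 + ... + λ_k) / Σ λ:
  k = 1: 57/115 = 0.4957
  k = 2: (57 + 42)/115 = 99/115 = 0.8609
  k = 3: (57 + 42 + 16)/115 = 115/115 = 1

Summary (fraction, with percent):

explained: PC1 0.4957 (49.57%), PC2 0.3652 (36.52%), PC3 0.1391 (13.91%);  cumulative: 0.4957, 0.8609, 1


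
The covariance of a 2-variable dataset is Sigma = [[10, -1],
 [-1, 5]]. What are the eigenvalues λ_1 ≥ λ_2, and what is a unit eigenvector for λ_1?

Step 1 — characteristic polynomial of 2×2 Sigma:
  det(Sigma - λI) = λ² - trace · λ + det = 0.
  trace = 10 + 5 = 15, det = 10·5 - (-1)² = 49.
Step 2 — discriminant:
  Δ = trace² - 4·det = 225 - 196 = 29.
Step 3 — eigenvalues:
  λ = (trace ± √Δ)/2 = (15 ± 5.3852)/2,
  λ_1 = 10.1926,  λ_2 = 4.8074.

Step 4 — unit eigenvector for λ_1: solve (Sigma - λ_1 I)v = 0. First row:
  (10 - 10.1926)·v_x + (-1)·v_y = 0, i.e. (-0.1926)·v_x + (-1)·v_y = 0,
  so v ∝ (b, λ_1 - a) = (-1, 0.1926); multiply by -1 so the first entry is positive: u = (1, -0.1926).
  ||u|| = √((1)² + (-0.1926)²) = √(1.0371) ≈ 1.0184,
  v_1 = u/||u|| ≈ (0.982, -0.1891) (||v_1|| = 1).

λ_1 = 10.1926,  λ_2 = 4.8074;  v_1 ≈ (0.982, -0.1891)


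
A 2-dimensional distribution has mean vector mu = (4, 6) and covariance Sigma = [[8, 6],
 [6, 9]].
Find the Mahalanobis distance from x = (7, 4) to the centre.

Step 1 — centre the observation: (x - mu) = (3, -2).

Step 2 — invert Sigma. det(Sigma) = 8·9 - (6)² = 36.
  Sigma^{-1} = (1/det) · [[d, -b], [-b, a]] = [[0.25, -0.1667],
 [-0.1667, 0.2222]].

Step 3 — form the quadratic (x - mu)^T · Sigma^{-1} · (x - mu):
  Sigma^{-1} · (x - mu) = (1.0833, -0.9444).
  (x - mu)^T · [Sigma^{-1} · (x - mu)] = (3)·(1.0833) + (-2)·(-0.9444) = 5.1389.

Step 4 — take square root: d = √(5.1389) ≈ 2.2669.

d(x, mu) = √(5.1389) ≈ 2.2669


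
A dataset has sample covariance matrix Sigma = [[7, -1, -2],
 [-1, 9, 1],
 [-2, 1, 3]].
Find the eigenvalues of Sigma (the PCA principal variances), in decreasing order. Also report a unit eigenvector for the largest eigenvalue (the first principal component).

Step 1 — characteristic polynomial p(λ) = det(λI - Sigma) = λ³ - tr·λ² + c_1·λ - det, where tr = trace, c_1 = sum of the principal 2×2 minors, det = det(Sigma):
  tr = 7 + 9 + 3 = 19,
  c_1 = (7·9 - (-1)²) + (7·3 - (-2)²) + (9·3 - (1)²) = 62 + 17 + 26 = 105,
  det = 7·(9·3 - (1)²) - (-1)·((-1)·3 - (1)·(-2)) + (-2)·((-1)·(1) - 9·(-2)) = 7·(26) - (-1)·(-1) + (-2)·(17) = 147.
  So p(λ) = λ³ - 19λ² + 105λ - 147.
Step 2 — look for an integer root (rational root theorem: any rational root is an integer divisor of 147). Testing λ = 7:
  p(7) = 343 - 931 + 735 - 147 = 0  ✓
  Dividing out (λ - 7): p(λ) = (λ - 7)(λ² - 12λ + 21).
Step 3 — remaining eigenvalues from the quadratic λ² - 12λ + 21 = 0:
  Δ = 12² - 4·21 = 144 - 84 = 60,  λ = (12 ± √60)/2 = (12 ± 7.746)/2 ≈ 9.873 or 2.127.
  Sorted: λ_1 = 9.873,  λ_2 = 7,  λ_3 = 2.127  (check: sum = 19 = tr ✓).

Step 4 — unit eigenvector for λ_1 ≈ 9.873: v spans the null space of (Sigma - λ_1 I), whose rows are
  r_1 = (-2.873, -1, -2),  r_2 = (-1, -0.873, 1),  r_3 = (-2, 1, -6.873).
  v is orthogonal to every row, so take v ∝ r_1 × r_2 = ((-1)·(1) - (-2)·(-0.873), (-2)·(-1) - (-2.873)·(1), (-2.873)·(-0.873) - (-1)·(-1)) ≈ (-2.746, 4.873, 1.5081).
  Rescale (multiply by -1 so the first nonzero entry is positive): u = (2.746, -4.873, -1.5081).
  ||u|| = √((2.746)² + (-4.873)² + (-1.5081)²) = √(33.5606) ≈ 5.7931,  v_1 = u/||u|| ≈ (0.474, -0.8412, -0.2603) (||v_1|| = 1).

λ_1 = 9.873,  λ_2 = 7,  λ_3 = 2.127;  v_1 ≈ (0.474, -0.8412, -0.2603)


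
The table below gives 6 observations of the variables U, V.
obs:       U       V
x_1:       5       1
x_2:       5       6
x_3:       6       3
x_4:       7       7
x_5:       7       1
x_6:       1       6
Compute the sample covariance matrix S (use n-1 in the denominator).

Step 1 — column means:
  mean(U) = (5 + 5 + 6 + 7 + 7 + 1) / 6 = 31/6 = 5.1667
  mean(V) = (1 + 6 + 3 + 7 + 1 + 6) / 6 = 24/6 = 4

Step 2 — sample covariance S[i,j] = (1/(n-1)) · Σ_k (x_{k,i} - mean_i) · (x_{k,j} - mean_j), with n-1 = 5.
  S[U,U] = ((-0.1667)·(-0.1667) + (-0.1667)·(-0.1667) + (0.8333)·(0.8333) + (1.8333)·(1.8333) + (1.8333)·(1.8333) + (-4.1667)·(-4.1667)) / 5 = 24.8333/5 = 4.9667
  S[U,V] = ((-0.1667)·(-3) + (-0.1667)·(2) + (0.8333)·(-1) + (1.8333)·(3) + (1.8333)·(-3) + (-4.1667)·(2)) / 5 = -9/5 = -1.8
  S[V,V] = ((-3)·(-3) + (2)·(2) + (-1)·(-1) + (3)·(3) + (-3)·(-3) + (2)·(2)) / 5 = 36/5 = 7.2

S is symmetric (S[j,i] = S[i,j]). Assembling:

S = [[4.9667, -1.8],
 [-1.8, 7.2]]


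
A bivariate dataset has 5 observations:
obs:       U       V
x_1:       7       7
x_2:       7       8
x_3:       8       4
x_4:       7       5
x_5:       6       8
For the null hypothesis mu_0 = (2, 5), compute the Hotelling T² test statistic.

Step 1 — sample mean vector:
  mean(U) = (7 + 7 + 8 + 7 + 6) / 5 = 35/5 = 7
  mean(V) = (7 + 8 + 4 + 5 + 8) / 5 = 32/5 = 6.4
  x̄ = (7, 6.4),  deviation x̄ - mu_0 = (7, 6.4) - (2, 5) = (5, 1.4).

Step 2 — sample covariance matrix, S[i,j] = (1/(n-1)) · Σ_k (x_{k,i} - mean_i) · (x_{k,j} - mean_j), divisor n-1 = 4:
  S[U,U] = ((0)·(0) + (0)·(0) + (1)·(1) + (0)·(0) + (-1)·(-1)) / 4 = 2/4 = 0.5
  S[U,V] = ((0)·(0.6) + (0)·(1.6) + (1)·(-2.4) + (0)·(-1.4) + (-1)·(1.6)) / 4 = -4/4 = -1
  S[V,V] = ((0.6)·(0.6) + (1.6)·(1.6) + (-2.4)·(-2.4) + (-1.4)·(-1.4) + (1.6)·(1.6)) / 4 = 13.2/4 = 3.3
  S = [[0.5, -1],
 [-1, 3.3]].

Step 3 — invert S. det(S) = 0.5·3.3 - (-1)² = 0.65.
  S^{-1} = (1/det) · [[d, -b], [-b, a]] = [[5.0769, 1.5385],
 [1.5385, 0.7692]].

Step 4 — quadratic form (x̄ - mu_0)^T · S^{-1} · (x̄ - mu_0):
  S^{-1} · (x̄ - mu_0) = (27.5385, 8.7692),
  (x̄ - mu_0)^T · [...] = (5)·(27.5385) + (1.4)·(8.7692) = 149.9692.

Step 5 — scale by n: T² = 5 · 149.9692 = 749.8462.

T² ≈ 749.8462


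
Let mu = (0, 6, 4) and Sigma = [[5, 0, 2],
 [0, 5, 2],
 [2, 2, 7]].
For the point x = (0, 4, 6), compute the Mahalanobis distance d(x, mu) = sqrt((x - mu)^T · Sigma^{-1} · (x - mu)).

Step 1 — centre the observation: (x - mu) = (0, -2, 2).

Step 2 — invert Sigma (cofactor / det for 3×3, or solve directly):
  Sigma^{-1} = [[0.2296, 0.0296, -0.0741],
 [0.0296, 0.2296, -0.0741],
 [-0.0741, -0.0741, 0.1852]].

Step 3 — form the quadratic (x - mu)^T · Sigma^{-1} · (x - mu):
  Sigma^{-1} · (x - mu) = (-0.2074, -0.6074, 0.5185).
  (x - mu)^T · [Sigma^{-1} · (x - mu)] = (0)·(-0.2074) + (-2)·(-0.6074) + (2)·(0.5185) = 2.2519.

Step 4 — take square root: d = √(2.2519) ≈ 1.5006.

d(x, mu) = √(2.2519) ≈ 1.5006


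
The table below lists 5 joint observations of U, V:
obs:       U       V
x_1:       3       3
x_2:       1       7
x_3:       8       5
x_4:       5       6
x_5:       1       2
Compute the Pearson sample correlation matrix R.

Step 1 — column means:
  mean(U) = (3 + 1 + 8 + 5 + 1) / 5 = 18/5 = 3.6
  mean(V) = (3 + 7 + 5 + 6 + 2) / 5 = 23/5 = 4.6

Step 2 — sample variances and covariances s[i,j] = (1/(n-1)) · Σ_k (x_{k,i} - mean_i) · (x_{k,j} - mean_j), with n-1 = 4:
  s[U,U] = ((-0.6)·(-0.6) + (-2.6)·(-2.6) + (4.4)·(4.4) + (1.4)·(1.4) + (-2.6)·(-2.6)) / 4 = 35.2/4 = 8.8
  s[U,V] = ((-0.6)·(-1.6) + (-2.6)·(2.4) + (4.4)·(0.4) + (1.4)·(1.4) + (-2.6)·(-2.6)) / 4 = 5.2/4 = 1.3
  s[V,V] = ((-1.6)·(-1.6) + (2.4)·(2.4) + (0.4)·(0.4) + (1.4)·(1.4) + (-2.6)·(-2.6)) / 4 = 17.2/4 = 4.3
  Sample standard deviations s_i = √(s[i,i]):
  s(U) = √(8.8) = 2.9665
  s(V) = √(4.3) = 2.0736

Step 3 — r_{ij} = s_{ij} / (s_i · s_j):
  r[U,U] = 1 (diagonal).
  r[U,V] = 1.3 / (2.9665 · 2.0736) = 1.3 / 6.1514 = 0.2113
  r[V,V] = 1 (diagonal).

R is symmetric with unit diagonal. Assembling:

R = [[1, 0.2113],
 [0.2113, 1]]


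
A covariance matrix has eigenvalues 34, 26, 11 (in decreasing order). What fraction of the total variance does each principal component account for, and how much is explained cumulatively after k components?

Step 1 — total variance = trace(Sigma) = Σ λ_i = 34 + 26 + 11 = 71.

Step 2 — fraction explained by component i = λ_i / Σ λ:
  PC1: 34/71 = 0.4789
  PC2: 26/71 = 0.3662
  PC3: 11/71 = 0.1549

Step 3 — cumulative fraction after k components = (λ_1 + ... + λ_k) / Σ λ:
  k = 1: 34/71 = 0.4789
  k = 2: (34 + 26)/71 = 60/71 = 0.8451
  k = 3: (34 + 26 + 11)/71 = 71/71 = 1

Summary (fraction, with percent):

explained: PC1 0.4789 (47.89%), PC2 0.3662 (36.62%), PC3 0.1549 (15.49%);  cumulative: 0.4789, 0.8451, 1


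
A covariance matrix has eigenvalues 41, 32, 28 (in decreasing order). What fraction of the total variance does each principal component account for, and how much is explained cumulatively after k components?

Step 1 — total variance = trace(Sigma) = Σ λ_i = 41 + 32 + 28 = 101.

Step 2 — fraction explained by component i = λ_i / Σ λ:
  PC1: 41/101 = 0.4059
  PC2: 32/101 = 0.3168
  PC3: 28/101 = 0.2772

Step 3 — cumulative fraction after k components = (λ_1 + ... + λ_k) / Σ λ:
  k = 1: 41/101 = 0.4059
  k = 2: (41 + 32)/101 = 73/101 = 0.7228
  k = 3: (41 + 32 + 28)/101 = 101/101 = 1

Summary (fraction, with percent):

explained: PC1 0.4059 (40.59%), PC2 0.3168 (31.68%), PC3 0.2772 (27.72%);  cumulative: 0.4059, 0.7228, 1


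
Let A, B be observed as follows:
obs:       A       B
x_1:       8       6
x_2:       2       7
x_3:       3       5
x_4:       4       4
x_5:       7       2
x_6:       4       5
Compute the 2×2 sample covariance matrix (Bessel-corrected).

Step 1 — column means:
  mean(A) = (8 + 2 + 3 + 4 + 7 + 4) / 6 = 28/6 = 4.6667
  mean(B) = (6 + 7 + 5 + 4 + 2 + 5) / 6 = 29/6 = 4.8333

Step 2 — sample covariance S[i,j] = (1/(n-1)) · Σ_k (x_{k,i} - mean_i) · (x_{k,j} - mean_j), with n-1 = 5.
  S[A,A] = ((3.3333)·(3.3333) + (-2.6667)·(-2.6667) + (-1.6667)·(-1.6667) + (-0.6667)·(-0.6667) + (2.3333)·(2.3333) + (-0.6667)·(-0.6667)) / 5 = 27.3333/5 = 5.4667
  S[A,B] = ((3.3333)·(1.1667) + (-2.6667)·(2.1667) + (-1.6667)·(0.1667) + (-0.6667)·(-0.8333) + (2.3333)·(-2.8333) + (-0.6667)·(0.1667)) / 5 = -8.3333/5 = -1.6667
  S[B,B] = ((1.1667)·(1.1667) + (2.1667)·(2.1667) + (0.1667)·(0.1667) + (-0.8333)·(-0.8333) + (-2.8333)·(-2.8333) + (0.1667)·(0.1667)) / 5 = 14.8333/5 = 2.9667

S is symmetric (S[j,i] = S[i,j]). Assembling:

S = [[5.4667, -1.6667],
 [-1.6667, 2.9667]]


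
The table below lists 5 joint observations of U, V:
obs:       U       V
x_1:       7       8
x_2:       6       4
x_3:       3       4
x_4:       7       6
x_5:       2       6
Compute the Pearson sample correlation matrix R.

Step 1 — column means:
  mean(U) = (7 + 6 + 3 + 7 + 2) / 5 = 25/5 = 5
  mean(V) = (8 + 4 + 4 + 6 + 6) / 5 = 28/5 = 5.6

Step 2 — sample variances and covariances s[i,j] = (1/(n-1)) · Σ_k (x_{k,i} - mean_i) · (x_{k,j} - mean_j), with n-1 = 4:
  s[U,U] = ((2)·(2) + (1)·(1) + (-2)·(-2) + (2)·(2) + (-3)·(-3)) / 4 = 22/4 = 5.5
  s[U,V] = ((2)·(2.4) + (1)·(-1.6) + (-2)·(-1.6) + (2)·(0.4) + (-3)·(0.4)) / 4 = 6/4 = 1.5
  s[V,V] = ((2.4)·(2.4) + (-1.6)·(-1.6) + (-1.6)·(-1.6) + (0.4)·(0.4) + (0.4)·(0.4)) / 4 = 11.2/4 = 2.8
  Sample standard deviations s_i = √(s[i,i]):
  s(U) = √(5.5) = 2.3452
  s(V) = √(2.8) = 1.6733

Step 3 — r_{ij} = s_{ij} / (s_i · s_j):
  r[U,U] = 1 (diagonal).
  r[U,V] = 1.5 / (2.3452 · 1.6733) = 1.5 / 3.9243 = 0.3822
  r[V,V] = 1 (diagonal).

R is symmetric with unit diagonal. Assembling:

R = [[1, 0.3822],
 [0.3822, 1]]


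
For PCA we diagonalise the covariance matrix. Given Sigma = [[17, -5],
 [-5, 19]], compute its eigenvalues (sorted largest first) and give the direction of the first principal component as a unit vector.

Step 1 — characteristic polynomial of 2×2 Sigma:
  det(Sigma - λI) = λ² - trace · λ + det = 0.
  trace = 17 + 19 = 36, det = 17·19 - (-5)² = 298.
Step 2 — discriminant:
  Δ = trace² - 4·det = 1296 - 1192 = 104.
Step 3 — eigenvalues:
  λ = (trace ± √Δ)/2 = (36 ± 10.198)/2,
  λ_1 = 23.099,  λ_2 = 12.901.

Step 4 — unit eigenvector for λ_1: solve (Sigma - λ_1 I)v = 0. First row:
  (17 - 23.099)·v_x + (-5)·v_y = 0, i.e. (-6.099)·v_x + (-5)·v_y = 0,
  so v ∝ (b, λ_1 - a) = (-5, 6.099); multiply by -1 so the first entry is positive: u = (5, -6.099).
  ||u|| = √((5)² + (-6.099)²) = √(62.198) ≈ 7.8866,
  v_1 = u/||u|| ≈ (0.634, -0.7733) (||v_1|| = 1).

λ_1 = 23.099,  λ_2 = 12.901;  v_1 ≈ (0.634, -0.7733)


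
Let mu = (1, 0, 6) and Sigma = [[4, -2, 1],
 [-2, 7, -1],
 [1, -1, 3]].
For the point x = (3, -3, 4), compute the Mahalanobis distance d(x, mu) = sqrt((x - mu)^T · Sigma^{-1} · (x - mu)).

Step 1 — centre the observation: (x - mu) = (2, -3, -2).

Step 2 — invert Sigma (cofactor / det for 3×3, or solve directly):
  Sigma^{-1} = [[0.3077, 0.0769, -0.0769],
 [0.0769, 0.1692, 0.0308],
 [-0.0769, 0.0308, 0.3692]].

Step 3 — form the quadratic (x - mu)^T · Sigma^{-1} · (x - mu):
  Sigma^{-1} · (x - mu) = (0.5385, -0.4154, -0.9846).
  (x - mu)^T · [Sigma^{-1} · (x - mu)] = (2)·(0.5385) + (-3)·(-0.4154) + (-2)·(-0.9846) = 4.2923.

Step 4 — take square root: d = √(4.2923) ≈ 2.0718.

d(x, mu) = √(4.2923) ≈ 2.0718


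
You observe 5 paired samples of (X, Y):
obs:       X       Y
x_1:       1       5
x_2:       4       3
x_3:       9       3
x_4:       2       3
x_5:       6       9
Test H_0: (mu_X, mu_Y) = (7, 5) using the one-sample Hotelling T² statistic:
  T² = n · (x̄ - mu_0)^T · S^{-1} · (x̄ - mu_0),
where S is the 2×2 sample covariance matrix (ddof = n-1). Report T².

Step 1 — sample mean vector:
  mean(X) = (1 + 4 + 9 + 2 + 6) / 5 = 22/5 = 4.4
  mean(Y) = (5 + 3 + 3 + 3 + 9) / 5 = 23/5 = 4.6
  x̄ = (4.4, 4.6),  deviation x̄ - mu_0 = (4.4, 4.6) - (7, 5) = (-2.6, -0.4).

Step 2 — sample covariance matrix, S[i,j] = (1/(n-1)) · Σ_k (x_{k,i} - mean_i) · (x_{k,j} - mean_j), divisor n-1 = 4:
  S[X,X] = ((-3.4)·(-3.4) + (-0.4)·(-0.4) + (4.6)·(4.6) + (-2.4)·(-2.4) + (1.6)·(1.6)) / 4 = 41.2/4 = 10.3
  S[X,Y] = ((-3.4)·(0.4) + (-0.4)·(-1.6) + (4.6)·(-1.6) + (-2.4)·(-1.6) + (1.6)·(4.4)) / 4 = 2.8/4 = 0.7
  S[Y,Y] = ((0.4)·(0.4) + (-1.6)·(-1.6) + (-1.6)·(-1.6) + (-1.6)·(-1.6) + (4.4)·(4.4)) / 4 = 27.2/4 = 6.8
  S = [[10.3, 0.7],
 [0.7, 6.8]].

Step 3 — invert S. det(S) = 10.3·6.8 - (0.7)² = 69.55.
  S^{-1} = (1/det) · [[d, -b], [-b, a]] = [[0.0978, -0.0101],
 [-0.0101, 0.1481]].

Step 4 — quadratic form (x̄ - mu_0)^T · S^{-1} · (x̄ - mu_0):
  S^{-1} · (x̄ - mu_0) = (-0.2502, -0.0331),
  (x̄ - mu_0)^T · [...] = (-2.6)·(-0.2502) + (-0.4)·(-0.0331) = 0.6637.

Step 5 — scale by n: T² = 5 · 0.6637 = 3.3185.

T² ≈ 3.3185


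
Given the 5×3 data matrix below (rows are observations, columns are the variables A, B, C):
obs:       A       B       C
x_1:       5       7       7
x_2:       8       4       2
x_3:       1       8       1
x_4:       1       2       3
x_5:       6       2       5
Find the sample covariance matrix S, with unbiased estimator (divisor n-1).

Step 1 — column means:
  mean(A) = (5 + 8 + 1 + 1 + 6) / 5 = 21/5 = 4.2
  mean(B) = (7 + 4 + 8 + 2 + 2) / 5 = 23/5 = 4.6
  mean(C) = (7 + 2 + 1 + 3 + 5) / 5 = 18/5 = 3.6

Step 2 — sample covariance S[i,j] = (1/(n-1)) · Σ_k (x_{k,i} - mean_i) · (x_{k,j} - mean_j), with n-1 = 4.
  S[A,A] = ((0.8)·(0.8) + (3.8)·(3.8) + (-3.2)·(-3.2) + (-3.2)·(-3.2) + (1.8)·(1.8)) / 4 = 38.8/4 = 9.7
  S[A,B] = ((0.8)·(2.4) + (3.8)·(-0.6) + (-3.2)·(3.4) + (-3.2)·(-2.6) + (1.8)·(-2.6)) / 4 = -7.6/4 = -1.9
  S[A,C] = ((0.8)·(3.4) + (3.8)·(-1.6) + (-3.2)·(-2.6) + (-3.2)·(-0.6) + (1.8)·(1.4)) / 4 = 9.4/4 = 2.35
  S[B,B] = ((2.4)·(2.4) + (-0.6)·(-0.6) + (3.4)·(3.4) + (-2.6)·(-2.6) + (-2.6)·(-2.6)) / 4 = 31.2/4 = 7.8
  S[B,C] = ((2.4)·(3.4) + (-0.6)·(-1.6) + (3.4)·(-2.6) + (-2.6)·(-0.6) + (-2.6)·(1.4)) / 4 = -1.8/4 = -0.45
  S[C,C] = ((3.4)·(3.4) + (-1.6)·(-1.6) + (-2.6)·(-2.6) + (-0.6)·(-0.6) + (1.4)·(1.4)) / 4 = 23.2/4 = 5.8

S is symmetric (S[j,i] = S[i,j]). Assembling:

S = [[9.7, -1.9, 2.35],
 [-1.9, 7.8, -0.45],
 [2.35, -0.45, 5.8]]


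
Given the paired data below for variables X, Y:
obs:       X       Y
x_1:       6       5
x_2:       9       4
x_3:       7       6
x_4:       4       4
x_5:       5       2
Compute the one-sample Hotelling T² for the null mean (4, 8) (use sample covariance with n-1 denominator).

Step 1 — sample mean vector:
  mean(X) = (6 + 9 + 7 + 4 + 5) / 5 = 31/5 = 6.2
  mean(Y) = (5 + 4 + 6 + 4 + 2) / 5 = 21/5 = 4.2
  x̄ = (6.2, 4.2),  deviation x̄ - mu_0 = (6.2, 4.2) - (4, 8) = (2.2, -3.8).

Step 2 — sample covariance matrix, S[i,j] = (1/(n-1)) · Σ_k (x_{k,i} - mean_i) · (x_{k,j} - mean_j), divisor n-1 = 4:
  S[X,X] = ((-0.2)·(-0.2) + (2.8)·(2.8) + (0.8)·(0.8) + (-2.2)·(-2.2) + (-1.2)·(-1.2)) / 4 = 14.8/4 = 3.7
  S[X,Y] = ((-0.2)·(0.8) + (2.8)·(-0.2) + (0.8)·(1.8) + (-2.2)·(-0.2) + (-1.2)·(-2.2)) / 4 = 3.8/4 = 0.95
  S[Y,Y] = ((0.8)·(0.8) + (-0.2)·(-0.2) + (1.8)·(1.8) + (-0.2)·(-0.2) + (-2.2)·(-2.2)) / 4 = 8.8/4 = 2.2
  S = [[3.7, 0.95],
 [0.95, 2.2]].

Step 3 — invert S. det(S) = 3.7·2.2 - (0.95)² = 7.2375.
  S^{-1} = (1/det) · [[d, -b], [-b, a]] = [[0.304, -0.1313],
 [-0.1313, 0.5112]].

Step 4 — quadratic form (x̄ - mu_0)^T · S^{-1} · (x̄ - mu_0):
  S^{-1} · (x̄ - mu_0) = (1.1675, -2.2314),
  (x̄ - mu_0)^T · [...] = (2.2)·(1.1675) + (-3.8)·(-2.2314) = 11.048.

Step 5 — scale by n: T² = 5 · 11.048 = 55.2401.

T² ≈ 55.2401


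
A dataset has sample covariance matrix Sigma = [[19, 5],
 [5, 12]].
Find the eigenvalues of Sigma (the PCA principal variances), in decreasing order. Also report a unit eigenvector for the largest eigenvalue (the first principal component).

Step 1 — characteristic polynomial of 2×2 Sigma:
  det(Sigma - λI) = λ² - trace · λ + det = 0.
  trace = 19 + 12 = 31, det = 19·12 - (5)² = 203.
Step 2 — discriminant:
  Δ = trace² - 4·det = 961 - 812 = 149.
Step 3 — eigenvalues:
  λ = (trace ± √Δ)/2 = (31 ± 12.2066)/2,
  λ_1 = 21.6033,  λ_2 = 9.3967.

Step 4 — unit eigenvector for λ_1: solve (Sigma - λ_1 I)v = 0. First row:
  (19 - 21.6033)·v_x + (5)·v_y = 0, i.e. (-2.6033)·v_x + (5)·v_y = 0,
  so v ∝ (b, λ_1 - a) = (5, 2.6033) = u.
  ||u|| = √((5)² + (2.6033)²) = √(31.7771) ≈ 5.6371,
  v_1 = u/||u|| ≈ (0.887, 0.4618) (||v_1|| = 1).

λ_1 = 21.6033,  λ_2 = 9.3967;  v_1 ≈ (0.887, 0.4618)


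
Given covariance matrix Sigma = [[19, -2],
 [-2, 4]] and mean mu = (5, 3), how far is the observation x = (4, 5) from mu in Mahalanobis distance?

Step 1 — centre the observation: (x - mu) = (-1, 2).

Step 2 — invert Sigma. det(Sigma) = 19·4 - (-2)² = 72.
  Sigma^{-1} = (1/det) · [[d, -b], [-b, a]] = [[0.0556, 0.0278],
 [0.0278, 0.2639]].

Step 3 — form the quadratic (x - mu)^T · Sigma^{-1} · (x - mu):
  Sigma^{-1} · (x - mu) = (0, 0.5).
  (x - mu)^T · [Sigma^{-1} · (x - mu)] = (-1)·(0) + (2)·(0.5) = 1.

Step 4 — take square root: d = √(1) ≈ 1.

d(x, mu) = √(1) ≈ 1


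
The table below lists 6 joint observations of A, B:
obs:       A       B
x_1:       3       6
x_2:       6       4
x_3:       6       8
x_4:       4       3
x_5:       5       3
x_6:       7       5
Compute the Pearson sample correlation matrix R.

Step 1 — column means:
  mean(A) = (3 + 6 + 6 + 4 + 5 + 7) / 6 = 31/6 = 5.1667
  mean(B) = (6 + 4 + 8 + 3 + 3 + 5) / 6 = 29/6 = 4.8333

Step 2 — sample variances and covariances s[i,j] = (1/(n-1)) · Σ_k (x_{k,i} - mean_i) · (x_{k,j} - mean_j), with n-1 = 5:
  s[A,A] = ((-2.1667)·(-2.1667) + (0.8333)·(0.8333) + (0.8333)·(0.8333) + (-1.1667)·(-1.1667) + (-0.1667)·(-0.1667) + (1.8333)·(1.8333)) / 5 = 10.8333/5 = 2.1667
  s[A,B] = ((-2.1667)·(1.1667) + (0.8333)·(-0.8333) + (0.8333)·(3.1667) + (-1.1667)·(-1.8333) + (-0.1667)·(-1.8333) + (1.8333)·(0.1667)) / 5 = 2.1667/5 = 0.4333
  s[B,B] = ((1.1667)·(1.1667) + (-0.8333)·(-0.8333) + (3.1667)·(3.1667) + (-1.8333)·(-1.8333) + (-1.8333)·(-1.8333) + (0.1667)·(0.1667)) / 5 = 18.8333/5 = 3.7667
  Sample standard deviations s_i = √(s[i,i]):
  s(A) = √(2.1667) = 1.472
  s(B) = √(3.7667) = 1.9408

Step 3 — r_{ij} = s_{ij} / (s_i · s_j):
  r[A,A] = 1 (diagonal).
  r[A,B] = 0.4333 / (1.472 · 1.9408) = 0.4333 / 2.8568 = 0.1517
  r[B,B] = 1 (diagonal).

R is symmetric with unit diagonal. Assembling:

R = [[1, 0.1517],
 [0.1517, 1]]


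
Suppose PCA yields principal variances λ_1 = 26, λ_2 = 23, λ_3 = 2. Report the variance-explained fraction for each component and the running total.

Step 1 — total variance = trace(Sigma) = Σ λ_i = 26 + 23 + 2 = 51.

Step 2 — fraction explained by component i = λ_i / Σ λ:
  PC1: 26/51 = 0.5098
  PC2: 23/51 = 0.451
  PC3: 2/51 = 0.0392

Step 3 — cumulative fraction after k components = (λ_1 + ... + λ_k) / Σ λ:
  k = 1: 26/51 = 0.5098
  k = 2: (26 + 23)/51 = 49/51 = 0.9608
  k = 3: (26 + 23 + 2)/51 = 51/51 = 1

Summary (fraction, with percent):

explained: PC1 0.5098 (50.98%), PC2 0.451 (45.1%), PC3 0.0392 (3.92%);  cumulative: 0.5098, 0.9608, 1


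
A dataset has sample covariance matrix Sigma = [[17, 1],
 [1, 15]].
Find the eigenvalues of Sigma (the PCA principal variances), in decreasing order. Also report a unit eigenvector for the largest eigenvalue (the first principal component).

Step 1 — characteristic polynomial of 2×2 Sigma:
  det(Sigma - λI) = λ² - trace · λ + det = 0.
  trace = 17 + 15 = 32, det = 17·15 - (1)² = 254.
Step 2 — discriminant:
  Δ = trace² - 4·det = 1024 - 1016 = 8.
Step 3 — eigenvalues:
  λ = (trace ± √Δ)/2 = (32 ± 2.8284)/2,
  λ_1 = 17.4142,  λ_2 = 14.5858.

Step 4 — unit eigenvector for λ_1: solve (Sigma - λ_1 I)v = 0. First row:
  (17 - 17.4142)·v_x + (1)·v_y = 0, i.e. (-0.4142)·v_x + (1)·v_y = 0,
  so v ∝ (b, λ_1 - a) = (1, 0.4142) = u.
  ||u|| = √((1)² + (0.4142)²) = √(1.1716) ≈ 1.0824,
  v_1 = u/||u|| ≈ (0.9239, 0.3827) (||v_1|| = 1).

λ_1 = 17.4142,  λ_2 = 14.5858;  v_1 ≈ (0.9239, 0.3827)


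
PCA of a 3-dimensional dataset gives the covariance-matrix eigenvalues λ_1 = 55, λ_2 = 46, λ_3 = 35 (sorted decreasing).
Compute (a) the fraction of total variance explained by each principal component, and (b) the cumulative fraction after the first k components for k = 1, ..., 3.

Step 1 — total variance = trace(Sigma) = Σ λ_i = 55 + 46 + 35 = 136.

Step 2 — fraction explained by component i = λ_i / Σ λ:
  PC1: 55/136 = 0.4044
  PC2: 46/136 = 0.3382
  PC3: 35/136 = 0.2574

Step 3 — cumulative fraction after k components = (λ_1 + ... + λ_k) / Σ λ:
  k = 1: 55/136 = 0.4044
  k = 2: (55 + 46)/136 = 101/136 = 0.7426
  k = 3: (55 + 46 + 35)/136 = 136/136 = 1

Summary (fraction, with percent):

explained: PC1 0.4044 (40.44%), PC2 0.3382 (33.82%), PC3 0.2574 (25.74%);  cumulative: 0.4044, 0.7426, 1


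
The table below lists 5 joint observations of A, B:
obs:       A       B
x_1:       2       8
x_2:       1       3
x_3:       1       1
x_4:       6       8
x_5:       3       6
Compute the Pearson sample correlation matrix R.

Step 1 — column means:
  mean(A) = (2 + 1 + 1 + 6 + 3) / 5 = 13/5 = 2.6
  mean(B) = (8 + 3 + 1 + 8 + 6) / 5 = 26/5 = 5.2

Step 2 — sample variances and covariances s[i,j] = (1/(n-1)) · Σ_k (x_{k,i} - mean_i) · (x_{k,j} - mean_j), with n-1 = 4:
  s[A,A] = ((-0.6)·(-0.6) + (-1.6)·(-1.6) + (-1.6)·(-1.6) + (3.4)·(3.4) + (0.4)·(0.4)) / 4 = 17.2/4 = 4.3
  s[A,B] = ((-0.6)·(2.8) + (-1.6)·(-2.2) + (-1.6)·(-4.2) + (3.4)·(2.8) + (0.4)·(0.8)) / 4 = 18.4/4 = 4.6
  s[B,B] = ((2.8)·(2.8) + (-2.2)·(-2.2) + (-4.2)·(-4.2) + (2.8)·(2.8) + (0.8)·(0.8)) / 4 = 38.8/4 = 9.7
  Sample standard deviations s_i = √(s[i,i]):
  s(A) = √(4.3) = 2.0736
  s(B) = √(9.7) = 3.1145

Step 3 — r_{ij} = s_{ij} / (s_i · s_j):
  r[A,A] = 1 (diagonal).
  r[A,B] = 4.6 / (2.0736 · 3.1145) = 4.6 / 6.4583 = 0.7123
  r[B,B] = 1 (diagonal).

R is symmetric with unit diagonal. Assembling:

R = [[1, 0.7123],
 [0.7123, 1]]


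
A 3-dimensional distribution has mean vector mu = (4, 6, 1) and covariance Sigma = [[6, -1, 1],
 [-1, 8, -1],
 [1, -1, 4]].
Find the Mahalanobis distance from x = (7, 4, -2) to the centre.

Step 1 — centre the observation: (x - mu) = (3, -2, -3).

Step 2 — invert Sigma (cofactor / det for 3×3, or solve directly):
  Sigma^{-1} = [[0.1761, 0.017, -0.0398],
 [0.017, 0.1307, 0.0284],
 [-0.0398, 0.0284, 0.267]].

Step 3 — form the quadratic (x - mu)^T · Sigma^{-1} · (x - mu):
  Sigma^{-1} · (x - mu) = (0.6136, -0.2955, -0.9773).
  (x - mu)^T · [Sigma^{-1} · (x - mu)] = (3)·(0.6136) + (-2)·(-0.2955) + (-3)·(-0.9773) = 5.3636.

Step 4 — take square root: d = √(5.3636) ≈ 2.316.

d(x, mu) = √(5.3636) ≈ 2.316


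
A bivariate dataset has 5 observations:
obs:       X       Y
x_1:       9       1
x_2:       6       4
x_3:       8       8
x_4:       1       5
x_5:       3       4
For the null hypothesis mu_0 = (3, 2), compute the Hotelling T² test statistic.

Step 1 — sample mean vector:
  mean(X) = (9 + 6 + 8 + 1 + 3) / 5 = 27/5 = 5.4
  mean(Y) = (1 + 4 + 8 + 5 + 4) / 5 = 22/5 = 4.4
  x̄ = (5.4, 4.4),  deviation x̄ - mu_0 = (5.4, 4.4) - (3, 2) = (2.4, 2.4).

Step 2 — sample covariance matrix, S[i,j] = (1/(n-1)) · Σ_k (x_{k,i} - mean_i) · (x_{k,j} - mean_j), divisor n-1 = 4:
  S[X,X] = ((3.6)·(3.6) + (0.6)·(0.6) + (2.6)·(2.6) + (-4.4)·(-4.4) + (-2.4)·(-2.4)) / 4 = 45.2/4 = 11.3
  S[X,Y] = ((3.6)·(-3.4) + (0.6)·(-0.4) + (2.6)·(3.6) + (-4.4)·(0.6) + (-2.4)·(-0.4)) / 4 = -4.8/4 = -1.2
  S[Y,Y] = ((-3.4)·(-3.4) + (-0.4)·(-0.4) + (3.6)·(3.6) + (0.6)·(0.6) + (-0.4)·(-0.4)) / 4 = 25.2/4 = 6.3
  S = [[11.3, -1.2],
 [-1.2, 6.3]].

Step 3 — invert S. det(S) = 11.3·6.3 - (-1.2)² = 69.75.
  S^{-1} = (1/det) · [[d, -b], [-b, a]] = [[0.0903, 0.0172],
 [0.0172, 0.162]].

Step 4 — quadratic form (x̄ - mu_0)^T · S^{-1} · (x̄ - mu_0):
  S^{-1} · (x̄ - mu_0) = (0.2581, 0.4301),
  (x̄ - mu_0)^T · [...] = (2.4)·(0.2581) + (2.4)·(0.4301) = 1.6516.

Step 5 — scale by n: T² = 5 · 1.6516 = 8.2581.

T² ≈ 8.2581


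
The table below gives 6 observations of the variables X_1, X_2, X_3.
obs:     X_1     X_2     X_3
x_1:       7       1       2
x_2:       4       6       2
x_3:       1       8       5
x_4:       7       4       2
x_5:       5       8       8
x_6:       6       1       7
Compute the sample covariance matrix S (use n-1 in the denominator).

Step 1 — column means:
  mean(X_1) = (7 + 4 + 1 + 7 + 5 + 6) / 6 = 30/6 = 5
  mean(X_2) = (1 + 6 + 8 + 4 + 8 + 1) / 6 = 28/6 = 4.6667
  mean(X_3) = (2 + 2 + 5 + 2 + 8 + 7) / 6 = 26/6 = 4.3333

Step 2 — sample covariance S[i,j] = (1/(n-1)) · Σ_k (x_{k,i} - mean_i) · (x_{k,j} - mean_j), with n-1 = 5.
  S[X_1,X_1] = ((2)·(2) + (-1)·(-1) + (-4)·(-4) + (2)·(2) + (0)·(0) + (1)·(1)) / 5 = 26/5 = 5.2
  S[X_1,X_2] = ((2)·(-3.6667) + (-1)·(1.3333) + (-4)·(3.3333) + (2)·(-0.6667) + (0)·(3.3333) + (1)·(-3.6667)) / 5 = -27/5 = -5.4
  S[X_1,X_3] = ((2)·(-2.3333) + (-1)·(-2.3333) + (-4)·(0.6667) + (2)·(-2.3333) + (0)·(3.6667) + (1)·(2.6667)) / 5 = -7/5 = -1.4
  S[X_2,X_2] = ((-3.6667)·(-3.6667) + (1.3333)·(1.3333) + (3.3333)·(3.3333) + (-0.6667)·(-0.6667) + (3.3333)·(3.3333) + (-3.6667)·(-3.6667)) / 5 = 51.3333/5 = 10.2667
  S[X_2,X_3] = ((-3.6667)·(-2.3333) + (1.3333)·(-2.3333) + (3.3333)·(0.6667) + (-0.6667)·(-2.3333) + (3.3333)·(3.6667) + (-3.6667)·(2.6667)) / 5 = 11.6667/5 = 2.3333
  S[X_3,X_3] = ((-2.3333)·(-2.3333) + (-2.3333)·(-2.3333) + (0.6667)·(0.6667) + (-2.3333)·(-2.3333) + (3.6667)·(3.6667) + (2.6667)·(2.6667)) / 5 = 37.3333/5 = 7.4667

S is symmetric (S[j,i] = S[i,j]). Assembling:

S = [[5.2, -5.4, -1.4],
 [-5.4, 10.2667, 2.3333],
 [-1.4, 2.3333, 7.4667]]
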